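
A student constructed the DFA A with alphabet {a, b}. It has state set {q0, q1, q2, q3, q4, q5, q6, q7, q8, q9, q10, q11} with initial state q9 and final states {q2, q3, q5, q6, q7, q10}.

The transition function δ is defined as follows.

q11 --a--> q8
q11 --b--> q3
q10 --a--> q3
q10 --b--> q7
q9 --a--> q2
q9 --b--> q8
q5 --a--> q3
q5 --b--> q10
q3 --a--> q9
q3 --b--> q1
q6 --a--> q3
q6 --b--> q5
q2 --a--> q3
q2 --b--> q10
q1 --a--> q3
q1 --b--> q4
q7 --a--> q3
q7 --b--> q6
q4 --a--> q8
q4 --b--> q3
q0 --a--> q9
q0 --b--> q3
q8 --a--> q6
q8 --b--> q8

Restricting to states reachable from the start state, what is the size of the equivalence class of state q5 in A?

Reachable states from the start: {q1,q2,q3,q4,q5,q6,q7,q8,q9,q10}. Unreachable: {q0,q11} — drop them.
Start with accepting vs non-accepting: {q2,q3,q5,q6,q7,q10} | {q1,q4,q8,q9}.
Refine {q2,q3,q5,q6,q7,q10} on symbol a: members go to different blocks, giving {q2,q5,q6,q7,q10} and {q3}.
On input a, block {q1,q4,q8,q9} splits into {q8,q9} and {q1} and {q4}.
Stable partition: {q2,q5,q6,q7,q10} | {q8,q9} | {q3} | {q1} | {q4} — 5 equivalence classes.
State q5 belongs to the block {q2,q5,q6,q7,q10}, which has 5 states.

5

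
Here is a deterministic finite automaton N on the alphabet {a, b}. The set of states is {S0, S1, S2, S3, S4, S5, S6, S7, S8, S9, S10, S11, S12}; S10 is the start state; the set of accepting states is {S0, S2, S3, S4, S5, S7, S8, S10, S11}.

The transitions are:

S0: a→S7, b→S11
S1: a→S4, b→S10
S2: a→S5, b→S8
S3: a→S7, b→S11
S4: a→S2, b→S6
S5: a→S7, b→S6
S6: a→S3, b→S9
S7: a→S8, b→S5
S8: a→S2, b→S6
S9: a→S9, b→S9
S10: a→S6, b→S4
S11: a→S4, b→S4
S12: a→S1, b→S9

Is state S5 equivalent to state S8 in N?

Yes

First remove the unreachable states {S0,S1,S12}; 10 states remain.
Initial partition by acceptance: {S2,S3,S4,S5,S7,S8,S10,S11} | {S6,S9}.
Split {S2,S3,S4,S5,S7,S8,S10,S11} by δ(·,a) → {S2,S3,S4,S5,S7,S8,S11} and {S10}.
Split {S2,S3,S4,S5,S7,S8,S11} by δ(·,b) → {S2,S3,S7,S11} and {S4,S5,S8}.
On input a, block {S2,S3,S7,S11} splits into {S2,S7,S11} and {S3}.
On input a, block {S6,S9} splits into {S6} and {S9}.
Stable partition: {S2,S7,S11} | {S6} | {S10} | {S4,S5,S8} | {S3} | {S9} — 6 equivalence classes.
S5 and S8 lie in the same block of the stable partition, so they are equivalent — no string distinguishes them.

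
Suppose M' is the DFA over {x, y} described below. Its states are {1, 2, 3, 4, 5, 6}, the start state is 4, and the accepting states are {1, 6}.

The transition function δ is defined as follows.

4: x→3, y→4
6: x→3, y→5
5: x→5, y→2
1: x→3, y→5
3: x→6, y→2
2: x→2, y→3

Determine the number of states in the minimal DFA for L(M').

Reachable states from the start: {2,3,4,5,6}. Unreachable: {1} — drop them.
Initial partition by acceptance: {6} | {2,3,4,5}.
Refine {2,3,4,5} on symbol x: members go to different blocks, giving {2,4,5} and {3}.
On input x, block {2,4,5} splits into {2,5} and {4}.
Refine {2,5} on symbol y: members go to different blocks, giving {2} and {5}.
The partition is now stable with 5 blocks: {6} | {2} | {3} | {4} | {5}.

5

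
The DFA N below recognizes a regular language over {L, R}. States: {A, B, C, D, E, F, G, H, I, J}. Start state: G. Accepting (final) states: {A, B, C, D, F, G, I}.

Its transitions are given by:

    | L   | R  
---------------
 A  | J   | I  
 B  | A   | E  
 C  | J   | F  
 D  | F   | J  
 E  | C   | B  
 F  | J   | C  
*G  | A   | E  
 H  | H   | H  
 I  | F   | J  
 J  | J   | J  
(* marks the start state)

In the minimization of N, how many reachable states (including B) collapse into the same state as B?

First remove the unreachable states {D,H}; 8 states remain.
Start with accepting vs non-accepting: {A,B,C,F,G,I} | {E,J}.
On input L, block {A,B,C,F,G,I} splits into {A,C,F} and {B,G,I}.
On input R, block {A,C,F} splits into {C,F} and {A}.
Refine {E,J} on symbol L: members go to different blocks, giving {E} and {J}.
Refine {B,G,I} on symbol L: members go to different blocks, giving {B,G} and {I}.
No further refinement is possible. Final partition (6 blocks): {C,F} | {E} | {B,G} | {A} | {J} | {I}.
The equivalence class containing B is {B,G}, of size 2.

2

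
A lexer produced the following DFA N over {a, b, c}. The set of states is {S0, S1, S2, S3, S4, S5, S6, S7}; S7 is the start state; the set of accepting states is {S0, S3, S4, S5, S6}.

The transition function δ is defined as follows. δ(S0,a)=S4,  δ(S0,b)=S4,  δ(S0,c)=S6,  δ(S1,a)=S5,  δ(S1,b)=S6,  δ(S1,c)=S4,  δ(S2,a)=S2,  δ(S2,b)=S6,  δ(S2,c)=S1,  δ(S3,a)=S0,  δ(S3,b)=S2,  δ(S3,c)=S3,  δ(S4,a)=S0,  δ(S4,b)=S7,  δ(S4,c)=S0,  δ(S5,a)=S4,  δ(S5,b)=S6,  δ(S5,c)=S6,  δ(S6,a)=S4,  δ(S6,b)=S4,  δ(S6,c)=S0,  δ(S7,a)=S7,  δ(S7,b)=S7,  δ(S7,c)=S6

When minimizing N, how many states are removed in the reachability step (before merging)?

No path from S7 leads to S1, S2, S3, S5; the other 4 states are all reachable.

4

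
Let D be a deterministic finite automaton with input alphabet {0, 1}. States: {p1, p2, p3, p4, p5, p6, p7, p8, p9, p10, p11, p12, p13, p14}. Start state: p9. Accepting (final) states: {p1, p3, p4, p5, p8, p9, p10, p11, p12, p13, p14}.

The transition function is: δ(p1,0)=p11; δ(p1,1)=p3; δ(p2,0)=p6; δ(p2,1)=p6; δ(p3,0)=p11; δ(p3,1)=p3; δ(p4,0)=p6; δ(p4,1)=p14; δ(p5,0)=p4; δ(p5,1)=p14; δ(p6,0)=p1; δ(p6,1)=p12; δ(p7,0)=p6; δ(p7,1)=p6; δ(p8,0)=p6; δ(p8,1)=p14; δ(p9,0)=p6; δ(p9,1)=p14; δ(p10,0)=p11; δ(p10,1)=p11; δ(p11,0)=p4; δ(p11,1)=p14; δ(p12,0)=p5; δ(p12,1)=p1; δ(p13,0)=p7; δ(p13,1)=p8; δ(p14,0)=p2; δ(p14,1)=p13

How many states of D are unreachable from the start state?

1

No path from p9 leads to p10; the other 13 states are all reachable.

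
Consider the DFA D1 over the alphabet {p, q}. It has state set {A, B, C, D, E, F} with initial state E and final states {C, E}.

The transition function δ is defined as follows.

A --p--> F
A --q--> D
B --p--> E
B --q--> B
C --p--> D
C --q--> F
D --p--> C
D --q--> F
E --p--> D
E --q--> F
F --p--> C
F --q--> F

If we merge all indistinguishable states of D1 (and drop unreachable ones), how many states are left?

First remove the unreachable states {A,B}; 4 states remain.
Initial partition by acceptance: {C,E} | {D,F}.
Stable partition: {C,E} | {D,F} — 2 equivalence classes.

2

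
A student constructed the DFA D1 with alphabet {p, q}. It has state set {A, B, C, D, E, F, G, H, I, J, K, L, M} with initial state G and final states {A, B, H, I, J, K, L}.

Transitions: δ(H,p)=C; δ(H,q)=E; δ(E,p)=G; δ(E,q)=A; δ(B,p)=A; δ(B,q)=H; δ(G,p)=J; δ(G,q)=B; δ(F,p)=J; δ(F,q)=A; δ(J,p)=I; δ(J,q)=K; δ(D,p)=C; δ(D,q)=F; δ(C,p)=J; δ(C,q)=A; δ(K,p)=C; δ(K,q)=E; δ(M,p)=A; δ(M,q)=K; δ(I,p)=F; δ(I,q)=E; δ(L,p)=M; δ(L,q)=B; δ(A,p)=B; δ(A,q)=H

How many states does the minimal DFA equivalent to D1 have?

Reachable states from the start: {A,B,C,E,F,G,H,I,J,K}. Unreachable: {D,L,M} — drop them.
Initial partition by acceptance: {A,B,H,I,J,K} | {C,E,F,G}.
On input p, block {A,B,H,I,J,K} splits into {A,B,J} and {H,I,K}.
Split {A,B,J} by δ(·,p) → {A,B} and {J}.
Refine {C,E,F,G} on symbol p: members go to different blocks, giving {C,F,G} and {E}.
The partition is now stable with 5 blocks: {A,B} | {C,F,G} | {H,I,K} | {J} | {E}.

5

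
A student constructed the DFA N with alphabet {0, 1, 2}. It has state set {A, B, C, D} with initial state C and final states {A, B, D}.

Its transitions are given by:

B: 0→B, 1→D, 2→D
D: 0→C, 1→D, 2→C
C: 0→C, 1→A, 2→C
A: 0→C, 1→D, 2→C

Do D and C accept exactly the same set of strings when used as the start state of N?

No

Reachable states from the start: {A,C,D}. Unreachable: {B} — drop them.
Initial partition by acceptance: {A,D} | {C}.
Stable partition: {A,D} | {C} — 2 equivalence classes.
D and C end up in different blocks, so they are distinguishable. For instance, the string 'ε' is accepted from only D.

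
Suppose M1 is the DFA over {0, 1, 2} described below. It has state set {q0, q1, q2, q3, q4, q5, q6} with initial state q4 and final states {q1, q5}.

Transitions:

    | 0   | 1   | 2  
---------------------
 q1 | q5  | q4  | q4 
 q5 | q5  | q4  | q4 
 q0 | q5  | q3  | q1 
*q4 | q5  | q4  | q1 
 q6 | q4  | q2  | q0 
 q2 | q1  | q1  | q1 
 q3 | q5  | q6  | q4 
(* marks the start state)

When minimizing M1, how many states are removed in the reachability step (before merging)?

4

BFS from q4 reaches {q1, q4, q5}; the 4 state(s) q0, q2, q3, q6 are never visited.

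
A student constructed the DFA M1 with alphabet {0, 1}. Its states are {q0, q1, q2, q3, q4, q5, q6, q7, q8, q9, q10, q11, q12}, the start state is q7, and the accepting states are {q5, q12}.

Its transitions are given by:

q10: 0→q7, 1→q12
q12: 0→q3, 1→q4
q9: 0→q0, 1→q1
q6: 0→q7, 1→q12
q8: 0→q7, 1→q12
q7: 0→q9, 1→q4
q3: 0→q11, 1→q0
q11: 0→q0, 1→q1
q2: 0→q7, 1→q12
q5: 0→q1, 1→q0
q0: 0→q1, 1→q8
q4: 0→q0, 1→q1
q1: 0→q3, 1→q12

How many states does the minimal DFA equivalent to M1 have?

Reachable states from the start: {q0,q1,q3,q4,q7,q8,q9,q11,q12}. Unreachable: {q2,q5,q6,q10} — drop them.
Start with accepting vs non-accepting: {q12} | {q0,q1,q3,q4,q7,q8,q9,q11}.
Refine {q0,q1,q3,q4,q7,q8,q9,q11} on symbol 1: members go to different blocks, giving {q0,q3,q4,q7,q9,q11} and {q1,q8}.
Split {q0,q3,q4,q7,q9,q11} by δ(·,0) → {q3,q4,q7,q9,q11} and {q0}.
On input 0, block {q3,q4,q7,q9,q11} splits into {q4,q9,q11} and {q3,q7}.
Split {q3,q7} by δ(·,1) → {q3} and {q7}.
Refine {q1,q8} on symbol 0: members go to different blocks, giving {q1} and {q8}.
Stable partition: {q12} | {q4,q9,q11} | {q1} | {q0} | {q3} | {q7} | {q8} — 7 equivalence classes.

7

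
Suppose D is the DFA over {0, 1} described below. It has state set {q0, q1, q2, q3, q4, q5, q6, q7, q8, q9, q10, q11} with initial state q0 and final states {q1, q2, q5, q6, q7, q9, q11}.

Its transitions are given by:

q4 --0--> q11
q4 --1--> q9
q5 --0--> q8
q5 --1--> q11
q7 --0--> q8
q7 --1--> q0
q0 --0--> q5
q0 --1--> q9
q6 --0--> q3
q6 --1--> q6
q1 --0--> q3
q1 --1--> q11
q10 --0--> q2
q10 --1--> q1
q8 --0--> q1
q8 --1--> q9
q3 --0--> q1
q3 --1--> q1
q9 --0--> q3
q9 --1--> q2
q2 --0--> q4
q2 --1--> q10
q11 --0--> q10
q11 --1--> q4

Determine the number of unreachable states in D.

2

BFS from q0 reaches {q0, q1, q2, q3, q4, q5, q8, q9, q10, q11}; the 2 state(s) q6, q7 are never visited.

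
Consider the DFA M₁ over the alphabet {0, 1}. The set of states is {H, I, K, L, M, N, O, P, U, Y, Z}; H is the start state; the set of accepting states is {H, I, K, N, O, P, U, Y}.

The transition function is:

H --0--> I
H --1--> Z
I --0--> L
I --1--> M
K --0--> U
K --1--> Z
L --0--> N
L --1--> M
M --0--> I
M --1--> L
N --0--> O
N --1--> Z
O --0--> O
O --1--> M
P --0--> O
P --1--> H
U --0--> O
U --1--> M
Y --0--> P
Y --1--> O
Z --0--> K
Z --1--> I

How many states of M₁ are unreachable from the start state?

Starting at H and following transitions, the reachable set is {H, I, K, L, M, N, O, U, Z}. That leaves P, Y unreachable — 2 in total.

2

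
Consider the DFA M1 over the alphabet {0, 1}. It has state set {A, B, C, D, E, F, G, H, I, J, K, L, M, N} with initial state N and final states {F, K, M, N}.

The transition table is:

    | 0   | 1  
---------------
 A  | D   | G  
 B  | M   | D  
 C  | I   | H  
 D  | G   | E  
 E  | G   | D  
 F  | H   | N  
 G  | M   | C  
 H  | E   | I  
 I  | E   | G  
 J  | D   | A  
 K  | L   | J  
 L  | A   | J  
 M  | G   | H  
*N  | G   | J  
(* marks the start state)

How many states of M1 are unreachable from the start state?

No path from N leads to B, F, K, L; the other 10 states are all reachable.

4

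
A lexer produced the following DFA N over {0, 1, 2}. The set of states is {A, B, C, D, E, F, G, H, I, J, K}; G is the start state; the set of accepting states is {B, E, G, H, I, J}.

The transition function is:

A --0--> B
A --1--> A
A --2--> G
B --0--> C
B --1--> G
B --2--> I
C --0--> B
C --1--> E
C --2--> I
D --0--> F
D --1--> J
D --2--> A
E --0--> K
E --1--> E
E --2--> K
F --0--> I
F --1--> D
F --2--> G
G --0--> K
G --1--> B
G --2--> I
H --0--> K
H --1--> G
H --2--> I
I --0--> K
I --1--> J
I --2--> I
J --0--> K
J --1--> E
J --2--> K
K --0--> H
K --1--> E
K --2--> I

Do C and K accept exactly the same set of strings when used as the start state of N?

Yes

States {A,D,F} cannot be reached from the start state, so discard them.
P0 = {B,E,G,H,I,J} | {C,K}.
Split {B,E,G,H,I,J} by δ(·,2) → {B,G,H,I} and {E,J}.
On input 1, block {B,G,H,I} splits into {B,G,H} and {I}.
The partition is now stable with 4 blocks: {B,G,H} | {C,K} | {E,J} | {I}.
C and K lie in the same block of the stable partition, so they are equivalent — no string distinguishes them.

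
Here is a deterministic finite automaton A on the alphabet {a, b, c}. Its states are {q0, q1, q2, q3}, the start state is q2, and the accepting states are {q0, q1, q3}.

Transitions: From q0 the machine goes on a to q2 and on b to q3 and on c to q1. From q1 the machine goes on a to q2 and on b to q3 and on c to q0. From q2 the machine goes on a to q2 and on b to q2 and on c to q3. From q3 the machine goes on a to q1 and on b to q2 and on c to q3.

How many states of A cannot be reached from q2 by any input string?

0

A breadth-first search from the start state visits every state.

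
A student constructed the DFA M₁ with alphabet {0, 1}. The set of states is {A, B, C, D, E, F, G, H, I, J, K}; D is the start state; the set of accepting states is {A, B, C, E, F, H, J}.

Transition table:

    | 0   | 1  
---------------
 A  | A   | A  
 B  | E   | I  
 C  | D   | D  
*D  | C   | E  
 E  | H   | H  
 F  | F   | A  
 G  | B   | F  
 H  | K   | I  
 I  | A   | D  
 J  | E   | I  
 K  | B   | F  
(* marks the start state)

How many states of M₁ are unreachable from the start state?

Starting at D and following transitions, the reachable set is {A, B, C, D, E, F, H, I, K}. That leaves G, J unreachable — 2 in total.

2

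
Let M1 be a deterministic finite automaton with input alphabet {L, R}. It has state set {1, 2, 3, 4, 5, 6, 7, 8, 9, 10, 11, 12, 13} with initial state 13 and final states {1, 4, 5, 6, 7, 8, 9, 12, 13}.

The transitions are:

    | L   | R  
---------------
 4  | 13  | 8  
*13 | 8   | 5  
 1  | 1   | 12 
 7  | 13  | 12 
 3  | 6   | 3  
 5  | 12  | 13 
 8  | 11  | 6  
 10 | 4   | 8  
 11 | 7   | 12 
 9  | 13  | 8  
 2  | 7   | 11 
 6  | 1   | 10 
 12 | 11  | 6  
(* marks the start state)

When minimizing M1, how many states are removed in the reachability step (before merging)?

3

Starting at 13 and following transitions, the reachable set is {1, 4, 5, 6, 7, 8, 10, 11, 12, 13}. That leaves 2, 3, 9 unreachable — 3 in total.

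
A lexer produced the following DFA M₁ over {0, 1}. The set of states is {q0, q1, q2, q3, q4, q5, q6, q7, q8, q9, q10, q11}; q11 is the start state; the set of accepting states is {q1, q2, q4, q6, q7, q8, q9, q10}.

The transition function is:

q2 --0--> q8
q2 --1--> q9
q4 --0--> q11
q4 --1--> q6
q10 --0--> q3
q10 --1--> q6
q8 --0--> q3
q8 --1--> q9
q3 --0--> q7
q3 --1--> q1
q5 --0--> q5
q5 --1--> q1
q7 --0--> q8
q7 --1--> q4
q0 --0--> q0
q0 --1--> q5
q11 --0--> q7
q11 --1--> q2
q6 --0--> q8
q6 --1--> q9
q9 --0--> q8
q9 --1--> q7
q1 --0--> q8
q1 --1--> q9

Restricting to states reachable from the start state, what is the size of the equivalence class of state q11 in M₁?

Reachable states from the start: {q1,q2,q3,q4,q6,q7,q8,q9,q11}. Unreachable: {q0,q5,q10} — drop them.
Start with accepting vs non-accepting: {q1,q2,q4,q6,q7,q8,q9} | {q3,q11}.
Split {q1,q2,q4,q6,q7,q8,q9} by δ(·,0) → {q1,q2,q6,q7,q9} and {q4,q8}.
Split {q1,q2,q6,q7,q9} by δ(·,1) → {q1,q2,q6,q9} and {q7}.
Split {q1,q2,q6,q9} by δ(·,1) → {q1,q2,q6} and {q9}.
Split {q4,q8} by δ(·,1) → {q4} and {q8}.
The partition is now stable with 6 blocks: {q1,q2,q6} | {q3,q11} | {q4} | {q7} | {q9} | {q8}.
The equivalence class containing q11 is {q3,q11}, of size 2.

2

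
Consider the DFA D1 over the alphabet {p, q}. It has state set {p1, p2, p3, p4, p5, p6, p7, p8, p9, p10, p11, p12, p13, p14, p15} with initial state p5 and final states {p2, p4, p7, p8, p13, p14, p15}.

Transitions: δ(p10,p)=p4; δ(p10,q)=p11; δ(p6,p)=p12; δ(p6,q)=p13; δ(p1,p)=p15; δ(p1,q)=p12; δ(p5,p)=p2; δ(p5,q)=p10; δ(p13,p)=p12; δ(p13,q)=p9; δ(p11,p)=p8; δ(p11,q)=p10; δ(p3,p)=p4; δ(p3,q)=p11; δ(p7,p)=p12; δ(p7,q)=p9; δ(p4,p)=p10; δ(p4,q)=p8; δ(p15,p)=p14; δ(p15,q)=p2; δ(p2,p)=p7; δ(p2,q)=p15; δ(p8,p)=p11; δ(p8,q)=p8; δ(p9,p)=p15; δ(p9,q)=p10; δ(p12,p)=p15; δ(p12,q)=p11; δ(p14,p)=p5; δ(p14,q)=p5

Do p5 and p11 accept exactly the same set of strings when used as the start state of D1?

No

First remove the unreachable states {p1,p3,p6,p13}; 11 states remain.
P0 = {p2,p4,p7,p8,p14,p15} | {p5,p9,p10,p11,p12}.
Refine {p2,p4,p7,p8,p14,p15} on symbol p: members go to different blocks, giving {p4,p7,p8,p14} and {p2,p15}.
Refine {p4,p7,p8,p14} on symbol q: members go to different blocks, giving {p4,p8} and {p7,p14}.
Refine {p5,p9,p10,p11,p12} on symbol p: members go to different blocks, giving {p5,p9,p12} and {p10,p11}.
No further refinement is possible. Final partition (5 blocks): {p4,p8} | {p5,p9,p12} | {p2,p15} | {p7,p14} | {p10,p11}.
p5 and p11 end up in different blocks, so they are distinguishable. For instance, the string 'pp' is accepted from only p5.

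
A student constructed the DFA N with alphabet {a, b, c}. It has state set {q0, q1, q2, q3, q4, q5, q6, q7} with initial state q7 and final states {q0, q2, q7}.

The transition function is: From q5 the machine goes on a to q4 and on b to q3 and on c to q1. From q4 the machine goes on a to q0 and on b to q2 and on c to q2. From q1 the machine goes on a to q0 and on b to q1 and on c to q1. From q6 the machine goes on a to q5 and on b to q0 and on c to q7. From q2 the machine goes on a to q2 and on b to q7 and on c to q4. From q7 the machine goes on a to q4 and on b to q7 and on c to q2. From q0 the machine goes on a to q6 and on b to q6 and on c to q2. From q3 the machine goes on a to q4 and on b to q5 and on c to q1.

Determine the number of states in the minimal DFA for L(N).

All states are reachable from the start state.
P0 = {q0,q2,q7} | {q1,q3,q4,q5,q6}.
Split {q0,q2,q7} by δ(·,a) → {q0,q7} and {q2}.
On input b, block {q0,q7} splits into {q0} and {q7}.
Refine {q1,q3,q4,q5,q6} on symbol a: members go to different blocks, giving {q3,q5,q6} and {q1,q4}.
On input a, block {q3,q5,q6} splits into {q3,q5} and {q6}.
On input b, block {q1,q4} splits into {q1} and {q4}.
No further refinement is possible. Final partition (7 blocks): {q0} | {q3,q5} | {q2} | {q7} | {q1} | {q6} | {q4}.

7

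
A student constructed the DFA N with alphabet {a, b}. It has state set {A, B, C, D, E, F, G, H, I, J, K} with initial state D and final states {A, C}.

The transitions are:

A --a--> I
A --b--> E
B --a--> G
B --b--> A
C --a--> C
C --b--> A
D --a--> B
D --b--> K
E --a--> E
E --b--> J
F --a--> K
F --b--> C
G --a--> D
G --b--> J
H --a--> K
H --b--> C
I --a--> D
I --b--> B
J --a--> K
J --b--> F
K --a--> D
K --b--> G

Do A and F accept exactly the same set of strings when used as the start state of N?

First remove the unreachable states {H}; 10 states remain.
Initial partition by acceptance: {A,C} | {B,D,E,F,G,I,J,K}.
On input a, block {A,C} splits into {A} and {C}.
Split {B,D,E,F,G,I,J,K} by δ(·,b) → {D,E,G,I,J,K} and {B} and {F}.
Split {D,E,G,I,J,K} by δ(·,a) → {E,G,I,J,K} and {D}.
Split {E,G,I,J,K} by δ(·,a) → {G,I,K} and {E,J}.
On input b, block {G,I,K} splits into {G} and {I} and {K}.
Refine {E,J} on symbol a: members go to different blocks, giving {E} and {J}.
The partition is now stable with 10 blocks: {A} | {G} | {C} | {B} | {F} | {D} | {E} | {I} | {K} | {J}.
A and F end up in different blocks, so they are distinguishable. For instance, the string 'ε' is accepted from only A.

No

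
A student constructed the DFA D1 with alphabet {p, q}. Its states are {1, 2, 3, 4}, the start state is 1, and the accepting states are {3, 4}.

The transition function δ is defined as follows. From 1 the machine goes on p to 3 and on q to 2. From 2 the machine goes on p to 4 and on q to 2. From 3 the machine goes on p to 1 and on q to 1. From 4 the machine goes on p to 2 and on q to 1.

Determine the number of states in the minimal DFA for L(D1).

2

Initial partition by acceptance: {3,4} | {1,2}.
Stable partition: {3,4} | {1,2} — 2 equivalence classes.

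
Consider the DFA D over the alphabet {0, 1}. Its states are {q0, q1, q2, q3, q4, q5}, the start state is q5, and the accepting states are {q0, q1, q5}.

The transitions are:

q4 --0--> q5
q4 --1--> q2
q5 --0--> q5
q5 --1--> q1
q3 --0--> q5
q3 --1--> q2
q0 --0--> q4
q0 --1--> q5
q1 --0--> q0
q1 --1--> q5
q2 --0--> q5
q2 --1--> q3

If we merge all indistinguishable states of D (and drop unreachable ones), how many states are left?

4

All states are reachable from the start state.
Start with accepting vs non-accepting: {q0,q1,q5} | {q2,q3,q4}.
Refine {q0,q1,q5} on symbol 0: members go to different blocks, giving {q1,q5} and {q0}.
Split {q1,q5} by δ(·,0) → {q1} and {q5}.
Stable partition: {q1} | {q2,q3,q4} | {q0} | {q5} — 4 equivalence classes.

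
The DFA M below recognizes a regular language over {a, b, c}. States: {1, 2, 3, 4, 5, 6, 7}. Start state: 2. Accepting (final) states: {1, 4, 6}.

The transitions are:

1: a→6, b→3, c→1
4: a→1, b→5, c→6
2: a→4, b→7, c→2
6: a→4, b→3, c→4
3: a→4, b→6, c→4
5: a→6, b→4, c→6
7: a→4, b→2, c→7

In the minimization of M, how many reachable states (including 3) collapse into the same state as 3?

2

Every state is reachable, so we keep all 7.
Start with accepting vs non-accepting: {1,4,6} | {2,3,5,7}.
Split {2,3,5,7} by δ(·,b) → {2,7} and {3,5}.
The partition is now stable with 3 blocks: {1,4,6} | {2,7} | {3,5}.
State 3 belongs to the block {3,5}, which has 2 states.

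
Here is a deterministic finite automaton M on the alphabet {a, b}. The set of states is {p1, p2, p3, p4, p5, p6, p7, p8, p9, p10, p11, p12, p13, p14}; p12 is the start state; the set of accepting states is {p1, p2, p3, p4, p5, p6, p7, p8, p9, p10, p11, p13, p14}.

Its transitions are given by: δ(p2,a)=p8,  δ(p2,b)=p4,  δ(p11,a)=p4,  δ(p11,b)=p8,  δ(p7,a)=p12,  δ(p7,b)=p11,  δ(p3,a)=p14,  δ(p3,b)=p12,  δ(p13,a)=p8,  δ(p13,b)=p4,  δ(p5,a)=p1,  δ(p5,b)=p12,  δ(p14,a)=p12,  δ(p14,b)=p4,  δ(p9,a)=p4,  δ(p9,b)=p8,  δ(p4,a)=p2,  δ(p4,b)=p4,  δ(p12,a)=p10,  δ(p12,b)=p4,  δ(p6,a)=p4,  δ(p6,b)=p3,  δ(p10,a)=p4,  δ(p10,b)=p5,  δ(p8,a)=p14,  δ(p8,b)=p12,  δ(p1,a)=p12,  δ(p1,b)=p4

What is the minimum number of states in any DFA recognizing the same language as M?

States {p3,p6,p7,p9,p11,p13} cannot be reached from the start state, so discard them.
Start with accepting vs non-accepting: {p1,p2,p4,p5,p8,p10,p14} | {p12}.
Refine {p1,p2,p4,p5,p8,p10,p14} on symbol a: members go to different blocks, giving {p2,p4,p5,p8,p10} and {p1,p14}.
Refine {p2,p4,p5,p8,p10} on symbol a: members go to different blocks, giving {p2,p4,p10} and {p5,p8}.
Refine {p2,p4,p10} on symbol a: members go to different blocks, giving {p4,p10} and {p2}.
Refine {p4,p10} on symbol a: members go to different blocks, giving {p4} and {p10}.
The partition is now stable with 6 blocks: {p4} | {p12} | {p1,p14} | {p5,p8} | {p2} | {p10}.

6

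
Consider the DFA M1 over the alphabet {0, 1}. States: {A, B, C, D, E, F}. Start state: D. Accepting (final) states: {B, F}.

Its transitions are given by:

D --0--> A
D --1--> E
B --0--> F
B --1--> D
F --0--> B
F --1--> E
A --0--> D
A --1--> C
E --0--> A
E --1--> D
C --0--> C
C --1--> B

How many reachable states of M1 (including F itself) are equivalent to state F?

2

All states are reachable from the start state.
Initial partition by acceptance: {B,F} | {A,C,D,E}.
On input 1, block {A,C,D,E} splits into {A,D,E} and {C}.
Split {A,D,E} by δ(·,1) → {D,E} and {A}.
The partition is now stable with 4 blocks: {B,F} | {D,E} | {C} | {A}.
The equivalence class containing F is {B,F}, of size 2.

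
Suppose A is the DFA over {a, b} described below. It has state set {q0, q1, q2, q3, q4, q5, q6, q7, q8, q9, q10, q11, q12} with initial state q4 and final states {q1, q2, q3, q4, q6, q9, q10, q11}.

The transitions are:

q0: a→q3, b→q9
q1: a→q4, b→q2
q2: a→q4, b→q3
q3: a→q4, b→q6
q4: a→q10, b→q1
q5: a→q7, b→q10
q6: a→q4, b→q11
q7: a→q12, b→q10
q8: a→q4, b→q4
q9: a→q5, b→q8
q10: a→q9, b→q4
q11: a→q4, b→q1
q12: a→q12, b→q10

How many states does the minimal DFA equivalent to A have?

First remove the unreachable states {q0}; 12 states remain.
P0 = {q1,q2,q3,q4,q6,q9,q10,q11} | {q5,q7,q8,q12}.
On input a, block {q1,q2,q3,q4,q6,q9,q10,q11} splits into {q1,q2,q3,q4,q6,q10,q11} and {q9}.
On input a, block {q1,q2,q3,q4,q6,q10,q11} splits into {q1,q2,q3,q4,q6,q11} and {q10}.
On input a, block {q1,q2,q3,q4,q6,q11} splits into {q1,q2,q3,q6,q11} and {q4}.
On input a, block {q5,q7,q8,q12} splits into {q5,q7,q12} and {q8}.
The partition is now stable with 6 blocks: {q1,q2,q3,q6,q11} | {q5,q7,q12} | {q9} | {q10} | {q4} | {q8}.

6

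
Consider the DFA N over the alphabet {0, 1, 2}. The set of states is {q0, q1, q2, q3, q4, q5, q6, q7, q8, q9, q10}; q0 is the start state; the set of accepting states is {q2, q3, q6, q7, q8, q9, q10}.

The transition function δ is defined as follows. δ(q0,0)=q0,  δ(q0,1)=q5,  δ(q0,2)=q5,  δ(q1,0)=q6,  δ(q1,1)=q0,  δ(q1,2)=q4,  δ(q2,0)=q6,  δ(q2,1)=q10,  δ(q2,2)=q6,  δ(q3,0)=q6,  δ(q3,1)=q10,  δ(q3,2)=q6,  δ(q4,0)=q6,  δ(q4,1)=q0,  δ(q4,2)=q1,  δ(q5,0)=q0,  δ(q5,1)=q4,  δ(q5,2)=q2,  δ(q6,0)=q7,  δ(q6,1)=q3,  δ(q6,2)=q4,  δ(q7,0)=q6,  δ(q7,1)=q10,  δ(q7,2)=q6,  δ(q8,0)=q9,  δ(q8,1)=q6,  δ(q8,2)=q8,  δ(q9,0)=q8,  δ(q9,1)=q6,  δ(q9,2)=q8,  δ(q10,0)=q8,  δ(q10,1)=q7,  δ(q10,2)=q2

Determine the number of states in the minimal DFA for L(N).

7

Initial partition by acceptance: {q2,q3,q6,q7,q8,q9,q10} | {q0,q1,q4,q5}.
Refine {q2,q3,q6,q7,q8,q9,q10} on symbol 2: members go to different blocks, giving {q2,q3,q7,q8,q9,q10} and {q6}.
On input 0, block {q2,q3,q7,q8,q9,q10} splits into {q2,q3,q7} and {q8,q9,q10}.
Split {q0,q1,q4,q5} by δ(·,0) → {q0,q5} and {q1,q4}.
On input 1, block {q0,q5} splits into {q0} and {q5}.
Split {q8,q9,q10} by δ(·,1) → {q8,q9} and {q10}.
Stable partition: {q2,q3,q7} | {q0} | {q6} | {q8,q9} | {q1,q4} | {q5} | {q10} — 7 equivalence classes.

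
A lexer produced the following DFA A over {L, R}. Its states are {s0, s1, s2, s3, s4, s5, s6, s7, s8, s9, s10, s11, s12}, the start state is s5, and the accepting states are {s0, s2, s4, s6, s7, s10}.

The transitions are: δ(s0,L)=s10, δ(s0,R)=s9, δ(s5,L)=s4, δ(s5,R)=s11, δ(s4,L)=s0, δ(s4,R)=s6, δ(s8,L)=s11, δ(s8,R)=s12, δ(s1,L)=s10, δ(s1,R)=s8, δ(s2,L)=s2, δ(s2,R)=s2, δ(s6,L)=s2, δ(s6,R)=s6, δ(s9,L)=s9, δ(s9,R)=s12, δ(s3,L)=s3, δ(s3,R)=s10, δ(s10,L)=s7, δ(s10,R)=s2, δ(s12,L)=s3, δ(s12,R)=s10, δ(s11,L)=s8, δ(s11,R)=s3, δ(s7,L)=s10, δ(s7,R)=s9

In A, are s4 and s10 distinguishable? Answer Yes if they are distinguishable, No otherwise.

States {s1} cannot be reached from the start state, so discard them.
Initial partition by acceptance: {s0,s2,s4,s6,s7,s10} | {s3,s5,s8,s9,s11,s12}.
Refine {s0,s2,s4,s6,s7,s10} on symbol R: members go to different blocks, giving {s2,s4,s6,s10} and {s0,s7}.
On input L, block {s2,s4,s6,s10} splits into {s2,s6} and {s4,s10}.
On input L, block {s3,s5,s8,s9,s11,s12} splits into {s3,s8,s9,s11,s12} and {s5}.
Split {s3,s8,s9,s11,s12} by δ(·,R) → {s8,s9,s11} and {s3,s12}.
The partition is now stable with 6 blocks: {s2,s6} | {s8,s9,s11} | {s0,s7} | {s4,s10} | {s5} | {s3,s12}.
s4 and s10 lie in the same block of the stable partition, so they are equivalent — no string distinguishes them.

No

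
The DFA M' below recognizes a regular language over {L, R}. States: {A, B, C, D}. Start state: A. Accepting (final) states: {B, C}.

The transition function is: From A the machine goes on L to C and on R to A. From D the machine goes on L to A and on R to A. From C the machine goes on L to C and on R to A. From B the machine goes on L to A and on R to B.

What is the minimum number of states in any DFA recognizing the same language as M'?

2

States {B,D} cannot be reached from the start state, so discard them.
P0 = {C} | {A}.
Stable partition: {C} | {A} — 2 equivalence classes.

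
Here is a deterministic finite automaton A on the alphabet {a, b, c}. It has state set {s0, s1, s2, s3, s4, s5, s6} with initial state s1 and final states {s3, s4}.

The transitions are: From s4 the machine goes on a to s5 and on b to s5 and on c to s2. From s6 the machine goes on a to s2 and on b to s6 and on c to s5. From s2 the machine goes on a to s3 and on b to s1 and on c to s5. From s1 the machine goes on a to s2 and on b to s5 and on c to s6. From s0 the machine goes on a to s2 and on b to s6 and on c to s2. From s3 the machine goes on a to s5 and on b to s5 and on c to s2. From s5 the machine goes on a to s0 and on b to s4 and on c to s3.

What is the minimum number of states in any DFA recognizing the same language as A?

All states are reachable from the start state.
P0 = {s3,s4} | {s0,s1,s2,s5,s6}.
Refine {s0,s1,s2,s5,s6} on symbol a: members go to different blocks, giving {s0,s1,s5,s6} and {s2}.
Refine {s0,s1,s5,s6} on symbol a: members go to different blocks, giving {s0,s1,s6} and {s5}.
Refine {s0,s1,s6} on symbol b: members go to different blocks, giving {s0,s6} and {s1}.
Split {s0,s6} by δ(·,c) → {s0} and {s6}.
The partition is now stable with 6 blocks: {s3,s4} | {s0} | {s2} | {s5} | {s1} | {s6}.

6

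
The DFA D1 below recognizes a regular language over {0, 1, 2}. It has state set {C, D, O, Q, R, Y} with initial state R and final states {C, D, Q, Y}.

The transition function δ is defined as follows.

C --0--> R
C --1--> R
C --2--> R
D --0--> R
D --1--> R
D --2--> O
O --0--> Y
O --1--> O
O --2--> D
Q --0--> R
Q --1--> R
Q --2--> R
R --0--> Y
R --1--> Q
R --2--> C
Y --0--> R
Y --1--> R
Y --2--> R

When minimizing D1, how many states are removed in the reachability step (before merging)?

Starting at R and following transitions, the reachable set is {C, Q, R, Y}. That leaves D, O unreachable — 2 in total.

2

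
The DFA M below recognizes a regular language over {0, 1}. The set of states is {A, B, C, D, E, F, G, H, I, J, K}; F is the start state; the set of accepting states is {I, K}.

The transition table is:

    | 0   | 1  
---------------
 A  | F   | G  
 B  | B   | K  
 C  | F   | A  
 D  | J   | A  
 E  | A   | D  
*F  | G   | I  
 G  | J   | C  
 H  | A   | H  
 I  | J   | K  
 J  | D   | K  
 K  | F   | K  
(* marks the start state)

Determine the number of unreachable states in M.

Starting at F and following transitions, the reachable set is {A, C, D, F, G, I, J, K}. That leaves B, E, H unreachable — 3 in total.

3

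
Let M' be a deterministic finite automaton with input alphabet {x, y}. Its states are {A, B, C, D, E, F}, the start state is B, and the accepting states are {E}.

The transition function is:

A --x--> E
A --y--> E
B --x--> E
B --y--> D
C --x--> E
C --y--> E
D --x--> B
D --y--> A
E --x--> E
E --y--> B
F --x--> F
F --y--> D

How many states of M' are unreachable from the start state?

2

No path from B leads to C, F; the other 4 states are all reachable.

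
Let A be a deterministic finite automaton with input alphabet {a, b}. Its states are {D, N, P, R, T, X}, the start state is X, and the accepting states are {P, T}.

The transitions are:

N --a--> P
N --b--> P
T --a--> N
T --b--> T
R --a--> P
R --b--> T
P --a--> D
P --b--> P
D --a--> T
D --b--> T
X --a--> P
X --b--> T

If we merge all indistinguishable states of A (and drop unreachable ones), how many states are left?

States {R} cannot be reached from the start state, so discard them.
P0 = {P,T} | {D,N,X}.
Stable partition: {P,T} | {D,N,X} — 2 equivalence classes.

2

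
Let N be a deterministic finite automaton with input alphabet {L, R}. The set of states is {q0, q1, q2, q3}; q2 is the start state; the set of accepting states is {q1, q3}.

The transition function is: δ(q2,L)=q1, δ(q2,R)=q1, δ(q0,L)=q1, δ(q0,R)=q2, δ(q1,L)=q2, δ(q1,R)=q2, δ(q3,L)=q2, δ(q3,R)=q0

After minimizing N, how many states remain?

2

First remove the unreachable states {q0,q3}; 2 states remain.
Initial partition by acceptance: {q1} | {q2}.
The partition is now stable with 2 blocks: {q1} | {q2}.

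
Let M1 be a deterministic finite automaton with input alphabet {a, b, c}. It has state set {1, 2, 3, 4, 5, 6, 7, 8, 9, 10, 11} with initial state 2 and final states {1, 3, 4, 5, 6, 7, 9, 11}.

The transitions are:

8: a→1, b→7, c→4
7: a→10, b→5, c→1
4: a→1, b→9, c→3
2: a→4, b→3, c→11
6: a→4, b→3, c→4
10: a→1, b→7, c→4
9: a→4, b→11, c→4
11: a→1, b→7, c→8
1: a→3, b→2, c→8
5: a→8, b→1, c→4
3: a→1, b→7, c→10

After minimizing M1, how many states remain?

States {6} cannot be reached from the start state, so discard them.
Start with accepting vs non-accepting: {1,3,4,5,7,9,11} | {2,8,10}.
Split {1,3,4,5,7,9,11} by δ(·,a) → {1,3,4,9,11} and {5,7}.
Refine {1,3,4,9,11} on symbol b: members go to different blocks, giving {3,11} and {4,9} and {1}.
Split {2,8,10} by δ(·,a) → {8,10} and {2}.
Split {5,7} by δ(·,b) → {5} and {7}.
Refine {4,9} on symbol a: members go to different blocks, giving {4} and {9}.
The partition is now stable with 8 blocks: {3,11} | {8,10} | {5} | {4} | {1} | {2} | {7} | {9}.

8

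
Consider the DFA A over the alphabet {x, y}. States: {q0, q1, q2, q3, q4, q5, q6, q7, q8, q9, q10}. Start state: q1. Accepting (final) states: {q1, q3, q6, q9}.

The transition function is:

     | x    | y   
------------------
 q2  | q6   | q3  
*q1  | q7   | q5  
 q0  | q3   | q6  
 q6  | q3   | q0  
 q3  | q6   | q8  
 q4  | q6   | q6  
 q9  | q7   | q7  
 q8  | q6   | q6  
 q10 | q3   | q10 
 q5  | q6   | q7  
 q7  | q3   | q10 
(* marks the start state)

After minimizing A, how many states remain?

4

Reachable states from the start: {q0,q1,q3,q5,q6,q7,q8,q10}. Unreachable: {q2,q4,q9} — drop them.
Initial partition by acceptance: {q1,q3,q6} | {q0,q5,q7,q8,q10}.
On input x, block {q1,q3,q6} splits into {q3,q6} and {q1}.
Refine {q0,q5,q7,q8,q10} on symbol y: members go to different blocks, giving {q5,q7,q10} and {q0,q8}.
Stable partition: {q3,q6} | {q5,q7,q10} | {q1} | {q0,q8} — 4 equivalence classes.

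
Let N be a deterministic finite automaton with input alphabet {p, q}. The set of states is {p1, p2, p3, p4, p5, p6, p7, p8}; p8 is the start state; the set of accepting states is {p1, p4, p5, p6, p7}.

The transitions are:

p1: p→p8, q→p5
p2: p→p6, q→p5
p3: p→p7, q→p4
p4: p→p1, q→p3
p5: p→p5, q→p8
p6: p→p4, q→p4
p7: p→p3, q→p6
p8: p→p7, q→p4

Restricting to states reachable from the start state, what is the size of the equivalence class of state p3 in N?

First remove the unreachable states {p2}; 7 states remain.
Start with accepting vs non-accepting: {p1,p4,p5,p6,p7} | {p3,p8}.
Split {p1,p4,p5,p6,p7} by δ(·,p) → {p4,p5,p6} and {p1,p7}.
Refine {p4,p5,p6} on symbol p: members go to different blocks, giving {p5,p6} and {p4}.
Split {p5,p6} by δ(·,p) → {p5} and {p6}.
Split {p1,p7} by δ(·,q) → {p1} and {p7}.
Stable partition: {p5} | {p3,p8} | {p1} | {p4} | {p6} | {p7} — 6 equivalence classes.
The equivalence class containing p3 is {p3,p8}, of size 2.

2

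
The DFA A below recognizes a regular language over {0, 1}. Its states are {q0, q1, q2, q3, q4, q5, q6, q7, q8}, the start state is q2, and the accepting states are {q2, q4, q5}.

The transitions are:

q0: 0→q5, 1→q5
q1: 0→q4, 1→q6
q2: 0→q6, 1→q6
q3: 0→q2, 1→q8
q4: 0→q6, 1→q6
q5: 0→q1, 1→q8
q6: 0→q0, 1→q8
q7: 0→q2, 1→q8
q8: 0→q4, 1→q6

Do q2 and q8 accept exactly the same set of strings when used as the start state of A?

States {q3,q7} cannot be reached from the start state, so discard them.
Initial partition by acceptance: {q2,q4,q5} | {q0,q1,q6,q8}.
On input 0, block {q0,q1,q6,q8} splits into {q0,q1,q8} and {q6}.
Split {q2,q4,q5} by δ(·,0) → {q2,q4} and {q5}.
Refine {q0,q1,q8} on symbol 0: members go to different blocks, giving {q1,q8} and {q0}.
No further refinement is possible. Final partition (5 blocks): {q2,q4} | {q1,q8} | {q6} | {q5} | {q0}.
q2 and q8 end up in different blocks, so they are distinguishable. For instance, the string 'ε' is accepted from only q2.

No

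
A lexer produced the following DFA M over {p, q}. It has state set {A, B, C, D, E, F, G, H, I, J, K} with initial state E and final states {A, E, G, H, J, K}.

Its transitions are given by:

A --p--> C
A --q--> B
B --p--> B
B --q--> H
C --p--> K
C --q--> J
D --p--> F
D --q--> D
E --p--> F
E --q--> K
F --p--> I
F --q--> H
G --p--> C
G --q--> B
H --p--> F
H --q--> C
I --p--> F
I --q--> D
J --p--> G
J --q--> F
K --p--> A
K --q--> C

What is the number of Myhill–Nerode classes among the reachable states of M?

Every state is reachable, so we keep all 11.
Start with accepting vs non-accepting: {A,E,G,H,J,K} | {B,C,D,F,I}.
Refine {A,E,G,H,J,K} on symbol p: members go to different blocks, giving {A,E,G,H} and {J,K}.
On input q, block {A,E,G,H} splits into {A,G,H} and {E}.
On input p, block {B,C,D,F,I} splits into {B,D,F,I} and {C}.
Split {A,G,H} by δ(·,p) → {A,G} and {H}.
Refine {B,D,F,I} on symbol q: members go to different blocks, giving {B,F} and {D,I}.
Refine {B,F} on symbol p: members go to different blocks, giving {B} and {F}.
On input q, block {J,K} splits into {J} and {K}.
No further refinement is possible. Final partition (9 blocks): {A,G} | {B} | {J} | {E} | {C} | {H} | {D,I} | {F} | {K}.

9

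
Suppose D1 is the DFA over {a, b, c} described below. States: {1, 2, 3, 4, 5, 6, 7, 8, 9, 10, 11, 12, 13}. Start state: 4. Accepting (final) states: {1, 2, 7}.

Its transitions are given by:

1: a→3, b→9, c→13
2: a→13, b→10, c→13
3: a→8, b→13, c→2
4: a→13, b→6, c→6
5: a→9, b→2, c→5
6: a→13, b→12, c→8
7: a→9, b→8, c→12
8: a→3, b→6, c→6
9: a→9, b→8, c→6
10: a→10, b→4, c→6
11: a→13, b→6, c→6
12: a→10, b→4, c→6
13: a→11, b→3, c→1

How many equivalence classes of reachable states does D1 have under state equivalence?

States {5,7} cannot be reached from the start state, so discard them.
P0 = {1,2} | {3,4,6,8,9,10,11,12,13}.
On input c, block {3,4,6,8,9,10,11,12,13} splits into {4,6,8,9,10,11,12} and {3,13}.
Refine {4,6,8,9,10,11,12} on symbol a: members go to different blocks, giving {4,6,8,11} and {9,10,12}.
On input b, block {4,6,8,11} splits into {4,8,11} and {6}.
The partition is now stable with 5 blocks: {1,2} | {4,8,11} | {3,13} | {9,10,12} | {6}.

5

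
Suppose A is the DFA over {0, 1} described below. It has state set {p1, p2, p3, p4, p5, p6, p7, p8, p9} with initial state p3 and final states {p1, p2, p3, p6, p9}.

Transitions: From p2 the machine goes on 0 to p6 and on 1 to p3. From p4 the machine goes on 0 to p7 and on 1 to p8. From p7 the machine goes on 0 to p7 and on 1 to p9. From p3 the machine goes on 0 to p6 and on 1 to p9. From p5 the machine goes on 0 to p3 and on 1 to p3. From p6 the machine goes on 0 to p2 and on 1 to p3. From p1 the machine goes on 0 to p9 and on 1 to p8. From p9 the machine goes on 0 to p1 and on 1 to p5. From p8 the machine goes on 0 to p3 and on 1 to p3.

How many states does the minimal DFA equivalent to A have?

4

States {p4,p7} cannot be reached from the start state, so discard them.
Initial partition by acceptance: {p1,p2,p3,p6,p9} | {p5,p8}.
Refine {p1,p2,p3,p6,p9} on symbol 1: members go to different blocks, giving {p2,p3,p6} and {p1,p9}.
On input 1, block {p2,p3,p6} splits into {p2,p6} and {p3}.
Stable partition: {p2,p6} | {p5,p8} | {p1,p9} | {p3} — 4 equivalence classes.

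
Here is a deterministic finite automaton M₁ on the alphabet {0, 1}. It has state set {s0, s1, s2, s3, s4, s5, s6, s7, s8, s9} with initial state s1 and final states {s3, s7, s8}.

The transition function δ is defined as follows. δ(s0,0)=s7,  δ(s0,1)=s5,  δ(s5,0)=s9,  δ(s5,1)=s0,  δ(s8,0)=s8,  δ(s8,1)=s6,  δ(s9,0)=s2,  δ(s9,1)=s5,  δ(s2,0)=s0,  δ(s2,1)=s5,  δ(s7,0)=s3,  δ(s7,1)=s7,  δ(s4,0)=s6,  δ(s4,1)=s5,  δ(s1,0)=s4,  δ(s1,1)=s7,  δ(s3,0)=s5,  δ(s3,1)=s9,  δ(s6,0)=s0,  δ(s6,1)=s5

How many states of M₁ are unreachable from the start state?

1

Starting at s1 and following transitions, the reachable set is {s0, s1, s2, s3, s4, s5, s6, s7, s9}. That leaves s8 unreachable — 1 in total.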